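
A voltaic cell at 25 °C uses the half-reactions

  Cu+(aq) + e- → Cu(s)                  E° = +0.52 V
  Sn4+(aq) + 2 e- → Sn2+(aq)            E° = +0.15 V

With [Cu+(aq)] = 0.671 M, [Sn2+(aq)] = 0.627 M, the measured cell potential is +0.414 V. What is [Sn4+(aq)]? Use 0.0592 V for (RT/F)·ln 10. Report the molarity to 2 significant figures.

0.0092 M

The Cu⁺/Cu couple has the larger reduction potential, so it is the cathode: E°cell = +0.52 − (+0.15) = +0.37 V and n = 2.
From the Nernst equation, log Q = n(E° − E)/0.0592 = 2·(+0.37 − (+0.414))/0.0592 = −1.486.
For 2 Cu+(aq) + Sn2+(aq) → 2 Cu(s) + Sn4+(aq), the reaction quotient is Q = [Sn4+(aq)] / ([Cu+(aq)]^2·[Sn2+(aq)]).
Isolating [Sn4+(aq)] in Q = 10^{−1.486} yields log [Sn4+(aq)] = −2.035, i.e. 0.0092 M.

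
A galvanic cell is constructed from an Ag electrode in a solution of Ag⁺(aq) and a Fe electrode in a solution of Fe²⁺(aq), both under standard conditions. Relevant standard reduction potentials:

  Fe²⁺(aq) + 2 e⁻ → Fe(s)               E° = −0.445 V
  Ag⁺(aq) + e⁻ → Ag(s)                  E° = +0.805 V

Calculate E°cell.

The Ag⁺/Ag couple has the higher E°, so Ag ion is reduced (cathode) and Fe is oxidized (anode).
E°cell = E°(cathode) − E°(anode) = +0.805 − (−0.445) = +1.250 V.

+1.250 V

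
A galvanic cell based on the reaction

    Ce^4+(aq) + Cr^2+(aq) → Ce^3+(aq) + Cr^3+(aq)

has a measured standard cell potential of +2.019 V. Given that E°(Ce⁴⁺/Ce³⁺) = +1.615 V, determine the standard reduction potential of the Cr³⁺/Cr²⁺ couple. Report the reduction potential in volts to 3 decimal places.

−0.404 V

In the reaction as written the Ce⁴⁺/Ce³⁺ couple is reduced (cathode) and Cr³⁺/Cr²⁺ is oxidized (anode), so E°cell = E°(Ce⁴⁺/Ce³⁺) − E°(Cr³⁺/Cr²⁺).
E°(Cr³⁺/Cr²⁺) = E°(cathode) − E°cell = +1.615 − (+2.019) = −0.404 V.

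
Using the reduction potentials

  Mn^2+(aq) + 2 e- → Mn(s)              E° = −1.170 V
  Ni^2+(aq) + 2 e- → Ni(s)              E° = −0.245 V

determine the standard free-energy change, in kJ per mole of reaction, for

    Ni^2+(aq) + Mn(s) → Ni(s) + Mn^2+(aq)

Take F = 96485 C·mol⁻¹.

−178 kJ/mol

In the reaction as written Ni^2+(aq) is reduced, so the Ni²⁺/Ni couple is the cathode and Mn²⁺/Mn is the anode.
E°cell = −0.245 − (−1.170) = +0.925 V; balancing electrons gives n = 2.
ΔG° = −nFE°cell = −(2)(96485)(+0.925) J/mol = −178 kJ/mol.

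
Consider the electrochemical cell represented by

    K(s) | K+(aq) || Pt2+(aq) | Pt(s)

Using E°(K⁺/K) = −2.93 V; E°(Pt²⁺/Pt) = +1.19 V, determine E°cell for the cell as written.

By convention the left-hand electrode in cell notation is the anode (oxidation) and the right-hand electrode is the cathode (reduction).
E°cell = E°(right) − E°(left) = +1.19 − (−2.93) = +4.12 V.

+4.12 V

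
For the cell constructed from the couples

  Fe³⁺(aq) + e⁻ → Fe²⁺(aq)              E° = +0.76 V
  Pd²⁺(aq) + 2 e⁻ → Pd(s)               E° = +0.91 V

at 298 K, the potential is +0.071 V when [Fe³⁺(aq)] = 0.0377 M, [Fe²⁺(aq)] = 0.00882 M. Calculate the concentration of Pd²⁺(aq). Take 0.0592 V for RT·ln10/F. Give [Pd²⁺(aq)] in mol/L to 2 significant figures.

The Pd²⁺/Pd couple has the larger reduction potential, so it is the cathode: E°cell = +0.91 − (+0.76) = +0.15 V and n = 2.
Rearranging E = E° − (0.0592/n)·log Q gives log Q = 2(+0.15 − (+0.071))/0.0592 = 2.669.
Balancing electrons gives Pd²⁺(aq) + 2 Fe²⁺(aq) → Pd(s) + 2 Fe³⁺(aq); thus Q = [Fe³⁺(aq)]^2 / ([Pd²⁺(aq)]·[Fe²⁺(aq)]^2).
Isolating [Pd²⁺(aq)] in Q = 10^{2.669} yields log [Pd²⁺(aq)] = −1.407, i.e. 0.039 M.

0.039 M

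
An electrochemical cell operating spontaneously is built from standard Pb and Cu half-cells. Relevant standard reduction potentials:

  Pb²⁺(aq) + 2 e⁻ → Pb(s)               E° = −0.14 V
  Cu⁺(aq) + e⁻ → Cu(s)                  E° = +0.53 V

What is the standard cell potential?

+0.67 V

Of the two couples in this cell, the one with the more positive reduction potential is reduced at the cathode: here that is Cu⁺/Cu (+0.53 V); Pb²⁺/Pb (−0.14 V) is the anode.
E°cell = E°(cathode) − E°(anode) = +0.53 − (−0.14) = +0.67 V.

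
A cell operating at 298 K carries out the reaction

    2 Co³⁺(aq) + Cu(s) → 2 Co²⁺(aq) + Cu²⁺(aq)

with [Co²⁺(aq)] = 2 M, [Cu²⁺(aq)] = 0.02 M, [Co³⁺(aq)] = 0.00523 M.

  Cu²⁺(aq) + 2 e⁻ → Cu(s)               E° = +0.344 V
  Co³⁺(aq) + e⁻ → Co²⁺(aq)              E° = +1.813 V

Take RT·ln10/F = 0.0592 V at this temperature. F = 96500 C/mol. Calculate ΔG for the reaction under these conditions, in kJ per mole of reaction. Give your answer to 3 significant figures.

−264 kJ/mol

The standard cell potential is +1.813 − (+0.344) = +1.469 V, with n = 2 electrons in the balanced equation.
Q = ([Co²⁺(aq)]^2·[Cu²⁺(aq)]) / [Co³⁺(aq)]^2 = 2.92×10^3, so log Q = 3.466 and E = +1.469 − (0.0592/2)(3.466) = +1.3664 V.
Finally ΔG = −nFE = −(2)(96500 C/mol)(+1.3664 V) = −264 kJ/mol.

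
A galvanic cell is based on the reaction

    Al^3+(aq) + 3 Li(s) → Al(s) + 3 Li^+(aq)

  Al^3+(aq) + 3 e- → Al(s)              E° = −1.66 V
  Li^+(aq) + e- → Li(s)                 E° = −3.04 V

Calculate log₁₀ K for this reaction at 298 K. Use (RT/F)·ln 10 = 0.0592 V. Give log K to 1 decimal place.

log K = 69.9

The Al³⁺/Al couple is reduced (cathode); E°cell = −1.66 − (−3.04) = +1.38 V with n = 3.
At equilibrium E = 0, so log K = nE°cell / 0.0592 = (3)(+1.38) / 0.0592 = 69.9.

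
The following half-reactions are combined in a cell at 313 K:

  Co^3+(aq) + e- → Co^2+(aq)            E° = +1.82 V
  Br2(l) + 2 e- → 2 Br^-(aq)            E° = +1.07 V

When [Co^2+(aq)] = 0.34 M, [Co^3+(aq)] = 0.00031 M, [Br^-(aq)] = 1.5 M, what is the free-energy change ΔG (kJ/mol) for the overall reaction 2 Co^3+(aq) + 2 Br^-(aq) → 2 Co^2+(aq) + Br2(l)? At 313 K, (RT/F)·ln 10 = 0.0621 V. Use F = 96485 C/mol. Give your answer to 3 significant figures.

−110 kJ/mol

The standard cell potential is +1.82 − (+1.07) = +0.75 V, with n = 2 electrons in the balanced equation.
The reaction quotient is [Co^2+(aq)]^2 / ([Co^3+(aq)]^2·[Br^-(aq)]^2) = 5.35×10^5; by Nernst, E = +0.75 − (0.0621/2)(5.728) = +0.5721 V.
Then ΔG = −nFE = −2 × 96485 × +0.5721 J/mol = −110 kJ/mol.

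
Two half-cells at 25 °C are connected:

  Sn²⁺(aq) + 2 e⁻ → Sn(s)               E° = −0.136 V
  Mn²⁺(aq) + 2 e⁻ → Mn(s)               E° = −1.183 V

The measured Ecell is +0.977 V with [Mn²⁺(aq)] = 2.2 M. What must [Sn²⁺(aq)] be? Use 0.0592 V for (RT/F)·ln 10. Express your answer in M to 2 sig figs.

With Sn²⁺/Sn at the cathode and Mn²⁺/Mn at the anode, E°cell = −0.136 − (−1.183) = +1.047 V (n = 2).
Since E = E° − (0.0592/n)·log Q, log Q = n(E° − E)/0.0592 = 2.365.
For Sn²⁺(aq) + Mn(s) → Sn(s) + Mn²⁺(aq), the reaction quotient is Q = [Mn²⁺(aq)] / [Sn²⁺(aq)].
Solving for the unknown gives log [Sn²⁺(aq)] = −2.023, so [Sn²⁺(aq)] ≈ 0.0095 M.

0.0095 M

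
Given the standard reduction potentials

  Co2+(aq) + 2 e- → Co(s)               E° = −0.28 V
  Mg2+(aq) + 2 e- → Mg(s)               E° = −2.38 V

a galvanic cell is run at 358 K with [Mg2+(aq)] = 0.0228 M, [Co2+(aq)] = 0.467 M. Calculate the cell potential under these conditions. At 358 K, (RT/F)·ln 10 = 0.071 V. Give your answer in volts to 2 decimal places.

Co²⁺/Co is reduced (cathode, E° = −0.28 V) and Mg²⁺/Mg is oxidized (anode).
E°cell = −0.28 − (−2.38) = +2.10 V, with n = 2 electrons transferred.
Balancing gives Co2+(aq) + Mg(s) → Co(s) + Mg2+(aq); hence Q = [Mg2+(aq)] / [Co2+(aq)] = 0.0488 (log Q = −1.311).
Applying E = E° − (RT ln10/nF)·log Q gives +2.10 − (0.071/2)(−1.311) = +2.15 V.

+2.15 V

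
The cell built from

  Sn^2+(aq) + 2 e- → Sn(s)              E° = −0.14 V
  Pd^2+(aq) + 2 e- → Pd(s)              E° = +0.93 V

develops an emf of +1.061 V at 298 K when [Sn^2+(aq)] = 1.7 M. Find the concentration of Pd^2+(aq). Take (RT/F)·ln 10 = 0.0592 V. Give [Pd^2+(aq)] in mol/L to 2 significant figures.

With Pd²⁺/Pd at the cathode and Sn²⁺/Sn at the anode, E°cell = +0.93 − (−0.14) = +1.07 V (n = 2).
Rearranging E = E° − (0.0592/n)·log Q gives log Q = 2(+1.07 − (+1.061))/0.0592 = 0.304.
The balanced reaction is Pd^2+(aq) + Sn(s) → Pd(s) + Sn^2+(aq), so Q = [Sn^2+(aq)] / [Pd^2+(aq)].
Solving for the unknown gives log [Pd^2+(aq)] = −0.074, so [Pd^2+(aq)] ≈ 0.84 M.

0.84 M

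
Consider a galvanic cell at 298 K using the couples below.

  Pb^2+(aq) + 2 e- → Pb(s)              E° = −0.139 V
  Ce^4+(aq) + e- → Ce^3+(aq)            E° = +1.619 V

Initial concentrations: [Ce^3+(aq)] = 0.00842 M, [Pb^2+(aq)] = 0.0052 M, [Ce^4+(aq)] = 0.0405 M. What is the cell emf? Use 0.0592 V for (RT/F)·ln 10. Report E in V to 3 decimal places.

Ce⁴⁺/Ce³⁺ is reduced (cathode, E° = +1.619 V) and Pb²⁺/Pb is oxidized (anode).
E°cell = +1.619 − (−0.139) = +1.758 V, with n = 2 electrons transferred.
The balanced reaction is 2 Ce^4+(aq) + Pb(s) → 2 Ce^3+(aq) + Pb^2+(aq), so Q = ([Ce^3+(aq)]^2·[Pb^2+(aq)]) / [Ce^4+(aq)]^2 = 0.000225 and log Q = −3.648.
Applying E = E° − (RT ln10/nF)·log Q gives +1.758 − (0.0592/2)(−3.648) = +1.866 V.

+1.866 V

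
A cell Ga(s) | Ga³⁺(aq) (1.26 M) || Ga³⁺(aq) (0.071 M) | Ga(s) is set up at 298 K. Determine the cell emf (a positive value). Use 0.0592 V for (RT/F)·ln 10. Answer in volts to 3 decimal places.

0.025 V

For a concentration cell E°cell = 0, since both electrodes use the same couple.
The compartment with the higher Ga³⁺(aq) concentration (1.26 M) acts as the cathode; ions are reduced there and produced at the dilute (0.071 M) anode.
With n = 3, Ecell = −(0.0592/3)·log([dilute]/[conc]) = −(0.0592/3)·log(0.071/1.26) = +0.025 V.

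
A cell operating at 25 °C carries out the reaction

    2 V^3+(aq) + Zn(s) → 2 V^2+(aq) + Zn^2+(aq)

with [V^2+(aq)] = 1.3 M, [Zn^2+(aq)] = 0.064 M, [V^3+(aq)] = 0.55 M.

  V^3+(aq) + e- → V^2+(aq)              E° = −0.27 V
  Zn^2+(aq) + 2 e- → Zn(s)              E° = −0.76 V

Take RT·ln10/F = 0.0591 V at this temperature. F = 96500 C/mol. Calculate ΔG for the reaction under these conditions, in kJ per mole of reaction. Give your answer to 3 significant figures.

With V³⁺/V²⁺ reduced at the cathode, E°cell = −0.27 − (−0.76) = +0.49 V and n = 2.
Q = ([V^2+(aq)]^2·[Zn^2+(aq)]) / [V^3+(aq)]^2 = 0.358, so log Q = −0.447 and E = +0.49 − (0.0591/2)(−0.447) = +0.5032 V.
Finally ΔG = −nFE = −(2)(96500 C/mol)(+0.5032 V) = −97.1 kJ/mol.

−97.1 kJ/mol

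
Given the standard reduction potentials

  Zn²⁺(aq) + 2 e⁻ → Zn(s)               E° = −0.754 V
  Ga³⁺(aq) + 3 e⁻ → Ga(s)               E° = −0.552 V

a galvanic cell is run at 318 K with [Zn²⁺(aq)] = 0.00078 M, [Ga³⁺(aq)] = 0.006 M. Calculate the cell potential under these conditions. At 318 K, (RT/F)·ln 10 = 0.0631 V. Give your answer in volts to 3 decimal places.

The Ga³⁺/Ga couple has the more positive E°, so it is the cathode; Zn²⁺/Zn is the anode.
E°cell = E°cat − E°an = −0.552 − (−0.754) = +0.202 V; n = 6.
The balanced reaction is 2 Ga³⁺(aq) + 3 Zn(s) → 2 Ga(s) + 3 Zn²⁺(aq), so Q = [Zn²⁺(aq)]^3 / [Ga³⁺(aq)]^2 = 1.32×10^−5 and log Q = −4.880.
Applying E = E° − (RT ln10/nF)·log Q gives +0.202 − (0.0631/6)(−4.880) = +0.253 V.

+0.253 V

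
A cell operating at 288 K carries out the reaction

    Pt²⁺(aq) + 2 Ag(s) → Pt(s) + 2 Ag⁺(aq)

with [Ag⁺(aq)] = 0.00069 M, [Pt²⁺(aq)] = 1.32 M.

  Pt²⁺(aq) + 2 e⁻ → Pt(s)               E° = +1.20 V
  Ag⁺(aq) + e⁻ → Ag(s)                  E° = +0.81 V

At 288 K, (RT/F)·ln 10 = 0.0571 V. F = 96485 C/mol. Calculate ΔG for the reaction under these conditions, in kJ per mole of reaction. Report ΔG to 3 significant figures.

E°cell = +1.20 − (+0.81) = +0.39 V; the balanced reaction transfers n = 2 electrons.
Q = [Ag⁺(aq)]^2 / [Pt²⁺(aq)] = 3.61×10^−7, so log Q = −6.443 and E = +0.39 − (0.0571/2)(−6.443) = +0.5739 V.
ΔG = −nFE = −(2)(96485)(+0.5739) J/mol = −111 kJ/mol.

−111 kJ/mol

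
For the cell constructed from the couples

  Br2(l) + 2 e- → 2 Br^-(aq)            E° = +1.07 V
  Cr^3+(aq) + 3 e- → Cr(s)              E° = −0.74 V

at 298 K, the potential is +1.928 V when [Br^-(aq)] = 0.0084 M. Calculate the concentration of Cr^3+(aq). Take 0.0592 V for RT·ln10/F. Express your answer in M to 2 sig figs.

The Br₂/Br⁻ couple has the larger reduction potential, so it is the cathode: E°cell = +1.07 − (−0.74) = +1.81 V and n = 6.
From the Nernst equation, log Q = n(E° − E)/0.0592 = 6·(+1.81 − (+1.928))/0.0592 = −11.959.
The balanced reaction is 3 Br2(l) + 2 Cr(s) → 6 Br^-(aq) + 2 Cr^3+(aq), so Q = [Br^-(aq)]^6·[Cr^3+(aq)]^2.
Isolating [Cr^3+(aq)] in Q = 10^{−11.959} yields log [Cr^3+(aq)] = 0.248, i.e. 1.8 M.

1.8 M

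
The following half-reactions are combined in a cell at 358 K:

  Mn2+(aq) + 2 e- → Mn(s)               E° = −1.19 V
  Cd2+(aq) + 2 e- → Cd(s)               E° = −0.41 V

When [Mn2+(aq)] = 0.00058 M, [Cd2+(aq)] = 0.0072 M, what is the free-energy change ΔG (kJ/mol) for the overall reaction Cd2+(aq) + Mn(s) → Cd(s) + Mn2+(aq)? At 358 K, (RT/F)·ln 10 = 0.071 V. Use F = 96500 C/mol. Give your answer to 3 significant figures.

The standard cell potential is −0.41 − (−1.19) = +0.78 V, with n = 2 electrons in the balanced equation.
Q = [Mn2+(aq)] / [Cd2+(aq)] = 0.0806, so log Q = −1.094 and E = +0.78 − (0.071/2)(−1.094) = +0.8188 V.
Then ΔG = −nFE = −2 × 96500 × +0.8188 J/mol = −158 kJ/mol.

−158 kJ/mol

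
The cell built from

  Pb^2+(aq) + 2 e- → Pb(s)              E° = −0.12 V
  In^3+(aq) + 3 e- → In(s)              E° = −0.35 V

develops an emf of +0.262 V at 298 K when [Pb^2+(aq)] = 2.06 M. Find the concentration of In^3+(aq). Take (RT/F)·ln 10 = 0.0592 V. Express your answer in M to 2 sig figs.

With Pb²⁺/Pb at the cathode and In³⁺/In at the anode, E°cell = −0.12 − (−0.35) = +0.23 V (n = 6).
Since E = E° − (0.0592/n)·log Q, log Q = n(E° − E)/0.0592 = −3.243.
The balanced reaction is 3 Pb^2+(aq) + 2 In(s) → 3 Pb(s) + 2 In^3+(aq), so Q = [In^3+(aq)]^2 / [Pb^2+(aq)]^3.
Substituting the known concentrations and solving, log [In^3+(aq)] = −1.151 and [In^3+(aq)] = 0.071 M.

0.071 M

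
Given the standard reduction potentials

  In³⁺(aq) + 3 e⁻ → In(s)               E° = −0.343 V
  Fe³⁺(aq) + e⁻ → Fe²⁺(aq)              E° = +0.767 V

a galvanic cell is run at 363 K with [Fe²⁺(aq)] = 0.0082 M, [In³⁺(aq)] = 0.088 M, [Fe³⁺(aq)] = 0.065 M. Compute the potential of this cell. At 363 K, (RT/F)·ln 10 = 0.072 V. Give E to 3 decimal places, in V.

+1.200 V

The Fe³⁺/Fe²⁺ couple has the more positive E°, so it is the cathode; In³⁺/In is the anode.
E°cell = E°cat − E°an = +0.767 − (−0.343) = +1.110 V; n = 3.
Balancing gives 3 Fe³⁺(aq) + In(s) → 3 Fe²⁺(aq) + In³⁺(aq); hence Q = ([Fe²⁺(aq)]^3·[In³⁺(aq)]) / [Fe³⁺(aq)]^3 = 0.000177 (log Q = −3.753).
Applying E = E° − (RT ln10/nF)·log Q gives +1.110 − (0.072/3)(−3.753) = +1.200 V.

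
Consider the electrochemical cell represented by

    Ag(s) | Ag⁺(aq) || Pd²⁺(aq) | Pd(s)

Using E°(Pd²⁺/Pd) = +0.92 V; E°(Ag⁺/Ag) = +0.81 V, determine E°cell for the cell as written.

+0.11 V

By convention the left-hand electrode in cell notation is the anode (oxidation) and the right-hand electrode is the cathode (reduction).
E°cell = E°(right) − E°(left) = +0.92 − (+0.81) = +0.11 V.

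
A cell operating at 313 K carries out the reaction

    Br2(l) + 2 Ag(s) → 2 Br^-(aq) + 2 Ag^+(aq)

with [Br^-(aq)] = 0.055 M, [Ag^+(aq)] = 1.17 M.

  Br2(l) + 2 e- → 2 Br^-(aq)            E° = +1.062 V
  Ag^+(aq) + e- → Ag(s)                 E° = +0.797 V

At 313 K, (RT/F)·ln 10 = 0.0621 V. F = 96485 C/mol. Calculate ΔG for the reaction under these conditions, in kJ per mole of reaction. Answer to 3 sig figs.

−65.4 kJ/mol

With Br₂/Br⁻ reduced at the cathode, E°cell = +1.062 − (+0.797) = +0.265 V and n = 2.
Q = [Br^-(aq)]^2·[Ag^+(aq)]^2 = 0.00414, so log Q = −2.383 and E = +0.265 − (0.0621/2)(−2.383) = +0.3390 V.
Then ΔG = −nFE = −2 × 96485 × +0.3390 J/mol = −65.4 kJ/mol.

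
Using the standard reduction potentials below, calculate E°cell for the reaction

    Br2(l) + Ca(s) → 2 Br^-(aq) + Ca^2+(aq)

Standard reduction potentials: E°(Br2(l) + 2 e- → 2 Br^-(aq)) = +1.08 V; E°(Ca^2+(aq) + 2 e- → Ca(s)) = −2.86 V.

+3.94 V

Br2(l) gains electrons, so the Br₂/Br⁻ couple is the cathode; the Ca²⁺/Ca couple is the anode.
E°cell = E°(cathode) − E°(anode) = +1.08 − (−2.86) = +3.94 V.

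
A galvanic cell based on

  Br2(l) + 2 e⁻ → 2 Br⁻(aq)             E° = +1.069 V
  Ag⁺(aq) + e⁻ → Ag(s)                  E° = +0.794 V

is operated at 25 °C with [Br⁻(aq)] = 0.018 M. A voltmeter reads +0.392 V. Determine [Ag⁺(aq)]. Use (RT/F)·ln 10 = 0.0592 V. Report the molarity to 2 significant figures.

With Br₂/Br⁻ at the cathode and Ag⁺/Ag at the anode, E°cell = +1.069 − (+0.794) = +0.275 V (n = 2).
From the Nernst equation, log Q = n(E° − E)/0.0592 = 2·(+0.275 − (+0.392))/0.0592 = −3.953.
For Br2(l) + 2 Ag(s) → 2 Br⁻(aq) + 2 Ag⁺(aq), the reaction quotient is Q = [Br⁻(aq)]^2·[Ag⁺(aq)]^2.
Solving for the unknown gives log [Ag⁺(aq)] = −0.232, so [Ag⁺(aq)] ≈ 0.59 M.

0.59 M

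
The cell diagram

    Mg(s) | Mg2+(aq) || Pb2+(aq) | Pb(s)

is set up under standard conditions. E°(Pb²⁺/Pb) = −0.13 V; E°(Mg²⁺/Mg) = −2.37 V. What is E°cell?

By convention the left-hand electrode in cell notation is the anode (oxidation) and the right-hand electrode is the cathode (reduction).
E°cell = E°(right) − E°(left) = −0.13 − (−2.37) = +2.24 V.

+2.24 V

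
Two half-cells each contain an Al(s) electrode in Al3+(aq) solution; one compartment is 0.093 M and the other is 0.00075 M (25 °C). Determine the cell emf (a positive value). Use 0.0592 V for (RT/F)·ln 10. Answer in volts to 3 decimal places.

For a concentration cell E°cell = 0, since both electrodes use the same couple.
The compartment with the higher Al3+(aq) concentration (0.093 M) acts as the cathode; ions are reduced there and produced at the dilute (0.00075 M) anode.
With n = 3, Ecell = −(0.0592/3)·log([dilute]/[conc]) = −(0.0592/3)·log(0.00075/0.093) = +0.041 V.

0.041 V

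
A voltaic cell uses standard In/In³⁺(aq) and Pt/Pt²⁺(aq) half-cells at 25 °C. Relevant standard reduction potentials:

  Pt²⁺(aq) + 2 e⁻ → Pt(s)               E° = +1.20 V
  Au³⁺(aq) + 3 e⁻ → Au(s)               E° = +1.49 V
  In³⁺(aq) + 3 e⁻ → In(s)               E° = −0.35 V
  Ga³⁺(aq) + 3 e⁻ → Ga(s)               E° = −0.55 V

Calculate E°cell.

+1.55 V

The Pt²⁺/Pt couple has the higher E°, so Pt ion is reduced (cathode) and In is oxidized (anode).
E°cell = E°(cathode) − E°(anode) = +1.20 − (−0.35) = +1.55 V.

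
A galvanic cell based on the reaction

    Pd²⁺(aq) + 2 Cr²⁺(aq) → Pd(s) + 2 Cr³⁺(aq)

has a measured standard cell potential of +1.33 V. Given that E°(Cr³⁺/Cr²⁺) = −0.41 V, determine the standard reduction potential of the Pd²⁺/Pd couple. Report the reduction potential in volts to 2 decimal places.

In the reaction as written the Pd²⁺/Pd couple is reduced (cathode) and Cr³⁺/Cr²⁺ is oxidized (anode), so E°cell = E°(Pd²⁺/Pd) − E°(Cr³⁺/Cr²⁺).
E°(Pd²⁺/Pd) = E°cell + E°(anode) = +1.33 + (−0.41) = +0.92 V.

+0.92 V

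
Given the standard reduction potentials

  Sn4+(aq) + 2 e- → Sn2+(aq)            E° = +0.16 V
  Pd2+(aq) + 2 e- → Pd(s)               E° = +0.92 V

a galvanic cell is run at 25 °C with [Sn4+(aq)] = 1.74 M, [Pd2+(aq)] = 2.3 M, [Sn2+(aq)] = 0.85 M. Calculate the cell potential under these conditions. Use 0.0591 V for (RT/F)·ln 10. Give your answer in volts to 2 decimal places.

+0.76 V

Pd²⁺/Pd is reduced (cathode, E° = +0.92 V) and Sn⁴⁺/Sn²⁺ is oxidized (anode).
E°cell = E°cat − E°an = +0.92 − (+0.16) = +0.76 V; n = 2.
The balanced reaction is Pd2+(aq) + Sn2+(aq) → Pd(s) + Sn4+(aq), so Q = [Sn4+(aq)] / ([Pd2+(aq)]·[Sn2+(aq)]) = 0.89 and log Q = −0.051.
E = E° − (0.0591/n)·log Q = +0.76 − (0.0591/2)(−0.051) = +0.76 V.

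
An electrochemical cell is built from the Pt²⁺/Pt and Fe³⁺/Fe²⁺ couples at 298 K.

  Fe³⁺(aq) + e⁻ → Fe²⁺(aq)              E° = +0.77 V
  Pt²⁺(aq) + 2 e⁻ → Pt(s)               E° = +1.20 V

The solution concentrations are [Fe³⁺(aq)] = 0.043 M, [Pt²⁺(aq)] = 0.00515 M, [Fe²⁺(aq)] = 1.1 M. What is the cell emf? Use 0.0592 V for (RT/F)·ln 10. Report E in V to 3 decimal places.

The Pt²⁺/Pt couple has the more positive E°, so it is the cathode; Fe³⁺/Fe²⁺ is the anode.
E°cell = +1.20 − (+0.77) = +0.43 V, with n = 2 electrons transferred.
Balancing gives Pt²⁺(aq) + 2 Fe²⁺(aq) → Pt(s) + 2 Fe³⁺(aq); hence Q = [Fe³⁺(aq)]^2 / ([Pt²⁺(aq)]·[Fe²⁺(aq)]^2) = 0.297 (log Q = −0.528).
Applying E = E° − (RT ln10/nF)·log Q gives +0.43 − (0.0592/2)(−0.528) = +0.446 V.

+0.446 V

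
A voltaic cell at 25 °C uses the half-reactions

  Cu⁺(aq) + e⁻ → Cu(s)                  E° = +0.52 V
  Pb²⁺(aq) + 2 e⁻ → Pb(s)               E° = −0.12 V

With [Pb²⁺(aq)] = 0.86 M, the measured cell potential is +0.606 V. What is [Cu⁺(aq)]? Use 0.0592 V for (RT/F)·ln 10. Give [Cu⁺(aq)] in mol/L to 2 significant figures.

0.25 M

The Cu⁺/Cu couple has the larger reduction potential, so it is the cathode: E°cell = +0.52 − (−0.12) = +0.64 V and n = 2.
From the Nernst equation, log Q = n(E° − E)/0.0592 = 2·(+0.64 − (+0.606))/0.0592 = 1.149.
The balanced reaction is 2 Cu⁺(aq) + Pb(s) → 2 Cu(s) + Pb²⁺(aq), so Q = [Pb²⁺(aq)] / [Cu⁺(aq)]^2.
Solving for the unknown gives log [Cu⁺(aq)] = −0.607, so [Cu⁺(aq)] ≈ 0.25 M.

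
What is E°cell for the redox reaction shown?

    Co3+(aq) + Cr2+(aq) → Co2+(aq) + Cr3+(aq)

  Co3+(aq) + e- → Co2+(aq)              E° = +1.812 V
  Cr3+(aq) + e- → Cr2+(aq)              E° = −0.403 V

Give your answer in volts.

+2.215 V

Co3+(aq) gains electrons, so the Co³⁺/Co²⁺ couple is the cathode; the Cr³⁺/Cr²⁺ couple is the anode.
E°cell = E°(cathode) − E°(anode) = +1.812 − (−0.403) = +2.215 V.
The positive value indicates the reaction is spontaneous as written.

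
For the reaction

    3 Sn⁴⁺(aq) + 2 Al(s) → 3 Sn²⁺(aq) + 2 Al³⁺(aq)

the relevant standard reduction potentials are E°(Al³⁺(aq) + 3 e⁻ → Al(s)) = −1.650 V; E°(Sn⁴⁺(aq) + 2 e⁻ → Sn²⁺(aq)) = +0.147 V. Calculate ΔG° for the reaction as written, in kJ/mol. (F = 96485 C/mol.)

−1040 kJ/mol

In the reaction as written Sn⁴⁺(aq) is reduced, so the Sn⁴⁺/Sn²⁺ couple is the cathode and Al³⁺/Al is the anode.
E°cell = +0.147 − (−1.650) = +1.797 V; balancing electrons gives n = 6.
ΔG° = −nFE°cell = −(6)(96485)(+1.797) J/mol = −1040 kJ/mol.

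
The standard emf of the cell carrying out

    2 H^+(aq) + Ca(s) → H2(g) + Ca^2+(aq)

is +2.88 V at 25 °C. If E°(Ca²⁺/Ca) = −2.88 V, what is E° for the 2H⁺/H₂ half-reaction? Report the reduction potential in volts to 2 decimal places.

In the reaction as written the 2H⁺/H₂ couple is reduced (cathode) and Ca²⁺/Ca is oxidized (anode), so E°cell = E°(2H⁺/H₂) − E°(Ca²⁺/Ca).
E°(2H⁺/H₂) = E°cell + E°(anode) = +2.88 + (−2.88) = +0.00 V.

+0.00 V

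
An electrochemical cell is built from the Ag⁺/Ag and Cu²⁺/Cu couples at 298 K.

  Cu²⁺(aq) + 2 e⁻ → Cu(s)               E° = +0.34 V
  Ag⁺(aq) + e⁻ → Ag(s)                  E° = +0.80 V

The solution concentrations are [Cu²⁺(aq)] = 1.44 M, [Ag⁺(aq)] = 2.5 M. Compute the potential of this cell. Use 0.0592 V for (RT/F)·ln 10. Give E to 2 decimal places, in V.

+0.48 V

Ag⁺/Ag is reduced (cathode, E° = +0.80 V) and Cu²⁺/Cu is oxidized (anode).
E°cell = +0.80 − (+0.34) = +0.46 V, with n = 2 electrons transferred.
The balanced reaction is 2 Ag⁺(aq) + Cu(s) → 2 Ag(s) + Cu²⁺(aq), so Q = [Cu²⁺(aq)] / [Ag⁺(aq)]^2 = 0.23 and log Q = −0.638.
Applying E = E° − (RT ln10/nF)·log Q gives +0.46 − (0.0592/2)(−0.638) = +0.48 V.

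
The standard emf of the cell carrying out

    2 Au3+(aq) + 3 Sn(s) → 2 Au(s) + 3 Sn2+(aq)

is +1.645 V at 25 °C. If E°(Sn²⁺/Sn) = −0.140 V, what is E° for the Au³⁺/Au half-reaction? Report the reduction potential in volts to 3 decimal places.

In the reaction as written the Au³⁺/Au couple is reduced (cathode) and Sn²⁺/Sn is oxidized (anode), so E°cell = E°(Au³⁺/Au) − E°(Sn²⁺/Sn).
E°(Au³⁺/Au) = E°cell + E°(anode) = +1.645 + (−0.140) = +1.505 V.

+1.505 V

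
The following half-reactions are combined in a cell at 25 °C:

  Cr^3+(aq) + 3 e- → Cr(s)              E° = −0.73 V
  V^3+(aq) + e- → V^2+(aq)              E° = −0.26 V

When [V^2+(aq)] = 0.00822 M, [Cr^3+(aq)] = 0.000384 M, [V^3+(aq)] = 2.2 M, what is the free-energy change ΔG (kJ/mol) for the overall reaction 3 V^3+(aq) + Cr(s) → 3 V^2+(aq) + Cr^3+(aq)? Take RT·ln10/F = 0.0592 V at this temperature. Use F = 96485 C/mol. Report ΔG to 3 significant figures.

The standard cell potential is −0.26 − (−0.73) = +0.47 V, with n = 3 electrons in the balanced equation.
Q = ([V^2+(aq)]^3·[Cr^3+(aq)]) / [V^3+(aq)]^3 = 2×10^−11, so log Q = −10.698 and E = +0.47 − (0.0592/3)(−10.698) = +0.6811 V.
ΔG = −nFE = −(3)(96485)(+0.6811) J/mol = −197 kJ/mol.

−197 kJ/mol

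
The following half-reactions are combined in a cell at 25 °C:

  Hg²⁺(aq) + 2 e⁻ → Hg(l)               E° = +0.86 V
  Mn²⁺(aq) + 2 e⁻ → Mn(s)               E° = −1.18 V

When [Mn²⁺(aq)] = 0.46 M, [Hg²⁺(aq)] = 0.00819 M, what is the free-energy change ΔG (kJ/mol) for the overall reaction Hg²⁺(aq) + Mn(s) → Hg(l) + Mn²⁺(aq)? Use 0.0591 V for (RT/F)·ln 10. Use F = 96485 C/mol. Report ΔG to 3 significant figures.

E°cell = +0.86 − (−1.18) = +2.04 V; the balanced reaction transfers n = 2 electrons.
Here Q = [Mn²⁺(aq)] / [Hg²⁺(aq)] = 56.2 (log Q = 1.749), giving E = +2.04 − (0.0591/2)·(1.749) = +1.9883 V.
Then ΔG = −nFE = −2 × 96485 × +1.9883 J/mol = −384 kJ/mol.

−384 kJ/mol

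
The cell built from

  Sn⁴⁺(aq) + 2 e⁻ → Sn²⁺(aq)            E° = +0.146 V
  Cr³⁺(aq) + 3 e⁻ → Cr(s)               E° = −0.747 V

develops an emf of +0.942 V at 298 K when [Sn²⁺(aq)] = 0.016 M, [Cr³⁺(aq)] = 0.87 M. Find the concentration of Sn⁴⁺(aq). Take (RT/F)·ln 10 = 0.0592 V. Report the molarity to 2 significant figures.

Sn⁴⁺/Sn²⁺ is the cathode (higher E°); E°cell = +0.146 − (−0.747) = +0.893 V with n = 6.
Since E = E° − (0.0592/n)·log Q, log Q = n(E° − E)/0.0592 = −4.966.
Balancing electrons gives 3 Sn⁴⁺(aq) + 2 Cr(s) → 3 Sn²⁺(aq) + 2 Cr³⁺(aq); thus Q = ([Sn²⁺(aq)]^3·[Cr³⁺(aq)]^2) / [Sn⁴⁺(aq)]^3.
Solving for the unknown gives log [Sn⁴⁺(aq)] = −0.181, so [Sn⁴⁺(aq)] ≈ 0.66 M.

0.66 M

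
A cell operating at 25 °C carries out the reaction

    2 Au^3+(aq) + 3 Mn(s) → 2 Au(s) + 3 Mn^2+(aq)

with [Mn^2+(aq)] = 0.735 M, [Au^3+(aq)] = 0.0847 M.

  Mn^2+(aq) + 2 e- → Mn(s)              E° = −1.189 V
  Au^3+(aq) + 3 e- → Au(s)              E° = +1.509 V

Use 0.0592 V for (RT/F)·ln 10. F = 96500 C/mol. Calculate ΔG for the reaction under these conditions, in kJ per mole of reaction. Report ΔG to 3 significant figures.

−1550 kJ/mol

E°cell = +1.509 − (−1.189) = +2.698 V; the balanced reaction transfers n = 6 electrons.
Q = [Mn^2+(aq)]^3 / [Au^3+(aq)]^2 = 55.3, so log Q = 1.743 and E = +2.698 − (0.0592/6)(1.743) = +2.6808 V.
Finally ΔG = −nFE = −(6)(96500 C/mol)(+2.6808 V) = −1550 kJ/mol.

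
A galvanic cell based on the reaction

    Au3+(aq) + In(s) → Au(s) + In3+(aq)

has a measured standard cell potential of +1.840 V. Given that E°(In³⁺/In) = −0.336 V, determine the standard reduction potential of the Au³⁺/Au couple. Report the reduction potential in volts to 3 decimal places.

+1.504 V

In the reaction as written the Au³⁺/Au couple is reduced (cathode) and In³⁺/In is oxidized (anode), so E°cell = E°(Au³⁺/Au) − E°(In³⁺/In).
E°(Au³⁺/Au) = E°cell + E°(anode) = +1.840 + (−0.336) = +1.504 V.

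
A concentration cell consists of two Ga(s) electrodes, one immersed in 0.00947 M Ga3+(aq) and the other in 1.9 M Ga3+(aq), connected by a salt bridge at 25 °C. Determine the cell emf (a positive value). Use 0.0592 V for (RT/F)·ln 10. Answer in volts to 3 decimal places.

0.045 V

For a concentration cell E°cell = 0, since both electrodes use the same couple.
The compartment with the higher Ga3+(aq) concentration (1.9 M) acts as the cathode; ions are reduced there and produced at the dilute (0.00947 M) anode.
With n = 3, Ecell = −(0.0592/3)·log([dilute]/[conc]) = −(0.0592/3)·log(0.00947/1.9) = +0.045 V.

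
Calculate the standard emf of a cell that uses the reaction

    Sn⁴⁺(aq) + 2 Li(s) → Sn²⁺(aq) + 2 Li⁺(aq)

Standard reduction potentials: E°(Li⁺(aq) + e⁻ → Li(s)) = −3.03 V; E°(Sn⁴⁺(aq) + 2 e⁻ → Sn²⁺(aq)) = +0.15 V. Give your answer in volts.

+3.18 V

Sn⁴⁺(aq) gains electrons, so the Sn⁴⁺/Sn²⁺ couple is the cathode; the Li⁺/Li couple is the anode.
E°cell = E°(cathode) − E°(anode) = +0.15 − (−3.03) = +3.18 V.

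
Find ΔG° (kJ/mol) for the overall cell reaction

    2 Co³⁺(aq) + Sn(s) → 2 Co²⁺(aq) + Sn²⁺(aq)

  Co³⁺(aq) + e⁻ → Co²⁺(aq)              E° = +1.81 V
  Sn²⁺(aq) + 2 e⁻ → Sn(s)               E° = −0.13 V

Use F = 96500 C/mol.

In the reaction as written Co³⁺(aq) is reduced, so the Co³⁺/Co²⁺ couple is the cathode and Sn²⁺/Sn is the anode.
E°cell = +1.81 − (−0.13) = +1.94 V; balancing electrons gives n = 2.
ΔG° = −nFE°cell = −(2)(96500)(+1.94) J/mol = −374 kJ/mol.

−374 kJ/mol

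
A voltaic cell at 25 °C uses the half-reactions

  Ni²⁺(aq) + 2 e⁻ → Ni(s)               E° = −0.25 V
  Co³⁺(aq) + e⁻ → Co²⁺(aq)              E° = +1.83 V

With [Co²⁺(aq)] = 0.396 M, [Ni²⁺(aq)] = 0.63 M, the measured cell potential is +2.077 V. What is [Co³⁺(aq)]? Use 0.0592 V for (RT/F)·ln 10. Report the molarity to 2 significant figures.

Co³⁺/Co²⁺ is the cathode (higher E°); E°cell = +1.83 − (−0.25) = +2.08 V with n = 2.
Since E = E° − (0.0592/n)·log Q, log Q = n(E° − E)/0.0592 = 0.101.
The balanced reaction is 2 Co³⁺(aq) + Ni(s) → 2 Co²⁺(aq) + Ni²⁺(aq), so Q = ([Co²⁺(aq)]^2·[Ni²⁺(aq)]) / [Co³⁺(aq)]^2.
Solving for the unknown gives log [Co³⁺(aq)] = −0.553, so [Co³⁺(aq)] ≈ 0.28 M.

0.28 M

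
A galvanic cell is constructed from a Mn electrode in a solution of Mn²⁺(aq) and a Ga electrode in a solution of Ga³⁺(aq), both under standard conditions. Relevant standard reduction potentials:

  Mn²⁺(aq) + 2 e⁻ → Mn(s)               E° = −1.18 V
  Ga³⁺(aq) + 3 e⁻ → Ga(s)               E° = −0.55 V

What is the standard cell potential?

+0.63 V

Of the two couples in this cell, the one with the more positive reduction potential is reduced at the cathode: here that is Ga³⁺/Ga (−0.55 V); Mn²⁺/Mn (−1.18 V) is the anode.
E°cell = E°(cathode) − E°(anode) = −0.55 − (−1.18) = +0.63 V.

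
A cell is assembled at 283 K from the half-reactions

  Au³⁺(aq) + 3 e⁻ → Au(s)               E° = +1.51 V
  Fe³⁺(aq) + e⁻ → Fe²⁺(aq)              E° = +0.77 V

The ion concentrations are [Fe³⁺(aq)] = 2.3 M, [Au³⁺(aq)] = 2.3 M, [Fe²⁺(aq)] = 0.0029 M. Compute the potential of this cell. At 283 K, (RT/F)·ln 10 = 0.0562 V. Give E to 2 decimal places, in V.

+0.58 V

The Au³⁺/Au couple has the more positive E°, so it is the cathode; Fe³⁺/Fe²⁺ is the anode.
E°cell = +1.51 − (+0.77) = +0.74 V, with n = 3 electrons transferred.
Balancing gives Au³⁺(aq) + 3 Fe²⁺(aq) → Au(s) + 3 Fe³⁺(aq); hence Q = [Fe³⁺(aq)]^3 / ([Au³⁺(aq)]·[Fe²⁺(aq)]^3) = 2.17×10^8 (log Q = 8.336).
E = E° − (0.0562/n)·log Q = +0.74 − (0.0562/3)(8.336) = +0.58 V.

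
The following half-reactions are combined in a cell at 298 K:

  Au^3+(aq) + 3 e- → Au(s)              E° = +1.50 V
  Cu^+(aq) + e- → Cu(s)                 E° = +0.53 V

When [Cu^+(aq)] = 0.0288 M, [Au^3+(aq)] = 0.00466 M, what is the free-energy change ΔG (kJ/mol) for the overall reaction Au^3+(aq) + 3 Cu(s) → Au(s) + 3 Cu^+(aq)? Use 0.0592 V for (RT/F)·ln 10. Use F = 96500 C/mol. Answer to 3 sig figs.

−294 kJ/mol

E°cell = +1.50 − (+0.53) = +0.97 V; the balanced reaction transfers n = 3 electrons.
Q = [Cu^+(aq)]^3 / [Au^3+(aq)] = 0.00513, so log Q = −2.290 and E = +0.97 − (0.0592/3)(−2.290) = +1.0152 V.
Finally ΔG = −nFE = −(3)(96500 C/mol)(+1.0152 V) = −294 kJ/mol.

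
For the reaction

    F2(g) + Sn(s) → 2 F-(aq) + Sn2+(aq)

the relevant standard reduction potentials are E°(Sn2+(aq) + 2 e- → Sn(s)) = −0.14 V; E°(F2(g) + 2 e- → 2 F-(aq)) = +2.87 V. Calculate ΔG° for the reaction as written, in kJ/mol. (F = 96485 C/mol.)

In the reaction as written F2(g) is reduced, so the F₂/F⁻ couple is the cathode and Sn²⁺/Sn is the anode.
E°cell = +2.87 − (−0.14) = +3.01 V; balancing electrons gives n = 2.
ΔG° = −nFE°cell = −(2)(96485)(+3.01) J/mol = −581 kJ/mol.

−581 kJ/mol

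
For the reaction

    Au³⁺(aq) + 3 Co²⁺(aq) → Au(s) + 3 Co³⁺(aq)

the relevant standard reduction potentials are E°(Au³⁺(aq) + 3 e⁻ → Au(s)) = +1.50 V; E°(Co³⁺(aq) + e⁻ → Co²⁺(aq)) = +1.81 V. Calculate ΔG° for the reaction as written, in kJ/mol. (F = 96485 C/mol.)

In the reaction as written Au³⁺(aq) is reduced, so the Au³⁺/Au couple is the cathode and Co³⁺/Co²⁺ is the anode.
E°cell = +1.50 − (+1.81) = −0.31 V; balancing electrons gives n = 3.
ΔG° = −nFE°cell = −(3)(96485)(−0.31) J/mol = +89.7 kJ/mol.

+89.7 kJ/mol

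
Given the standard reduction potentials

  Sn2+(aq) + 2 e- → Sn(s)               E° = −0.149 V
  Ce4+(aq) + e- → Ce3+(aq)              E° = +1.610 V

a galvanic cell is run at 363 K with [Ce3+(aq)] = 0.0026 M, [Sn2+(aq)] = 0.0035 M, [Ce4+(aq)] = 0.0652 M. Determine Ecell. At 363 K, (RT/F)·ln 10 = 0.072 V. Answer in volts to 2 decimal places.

+1.95 V

Ce⁴⁺/Ce³⁺ is reduced (cathode, E° = +1.610 V) and Sn²⁺/Sn is oxidized (anode).
E°cell = +1.610 − (−0.149) = +1.759 V, with n = 2 electrons transferred.
The balanced reaction is 2 Ce4+(aq) + Sn(s) → 2 Ce3+(aq) + Sn2+(aq), so Q = ([Ce3+(aq)]^2·[Sn2+(aq)]) / [Ce4+(aq)]^2 = 5.57×10^−6 and log Q = −5.254.
Applying E = E° − (RT ln10/nF)·log Q gives +1.759 − (0.072/2)(−5.254) = +1.95 V.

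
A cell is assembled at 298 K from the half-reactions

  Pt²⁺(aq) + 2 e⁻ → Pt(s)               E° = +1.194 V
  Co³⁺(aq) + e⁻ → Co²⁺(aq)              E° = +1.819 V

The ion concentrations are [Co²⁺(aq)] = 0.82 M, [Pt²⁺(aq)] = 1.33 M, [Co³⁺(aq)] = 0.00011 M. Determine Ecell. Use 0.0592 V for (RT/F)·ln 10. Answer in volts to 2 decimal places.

Since E°(Co³⁺/Co²⁺) > E°(Pt²⁺/Pt), Co³⁺/Co²⁺ serves as the cathode.
The standard potential is +1.819 − (+1.194) = +0.625 V and the balanced reaction transfers n = 2 electrons.
Balancing gives 2 Co³⁺(aq) + Pt(s) → 2 Co²⁺(aq) + Pt²⁺(aq); hence Q = ([Co²⁺(aq)]^2·[Pt²⁺(aq)]) / [Co³⁺(aq)]^2 = 7.39×10^7 (log Q = 7.869).
Applying E = E° − (RT ln10/nF)·log Q gives +0.625 − (0.0592/2)(7.869) = +0.39 V.

+0.39 V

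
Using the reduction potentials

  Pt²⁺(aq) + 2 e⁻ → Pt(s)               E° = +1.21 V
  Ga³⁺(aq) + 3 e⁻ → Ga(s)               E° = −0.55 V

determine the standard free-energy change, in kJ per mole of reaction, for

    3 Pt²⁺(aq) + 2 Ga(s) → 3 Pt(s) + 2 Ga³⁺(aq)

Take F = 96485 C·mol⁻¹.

In the reaction as written Pt²⁺(aq) is reduced, so the Pt²⁺/Pt couple is the cathode and Ga³⁺/Ga is the anode.
E°cell = +1.21 − (−0.55) = +1.76 V; balancing electrons gives n = 6.
ΔG° = −nFE°cell = −(6)(96485)(+1.76) J/mol = −1019 kJ/mol.

−1019 kJ/mol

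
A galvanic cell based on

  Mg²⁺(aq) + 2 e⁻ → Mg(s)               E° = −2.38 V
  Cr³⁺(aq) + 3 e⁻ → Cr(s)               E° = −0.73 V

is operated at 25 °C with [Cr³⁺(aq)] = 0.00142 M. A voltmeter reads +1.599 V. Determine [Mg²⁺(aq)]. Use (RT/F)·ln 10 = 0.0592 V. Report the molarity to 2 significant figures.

With Cr³⁺/Cr at the cathode and Mg²⁺/Mg at the anode, E°cell = −0.73 − (−2.38) = +1.65 V (n = 6).
Rearranging E = E° − (0.0592/n)·log Q gives log Q = 6(+1.65 − (+1.599))/0.0592 = 5.169.
Balancing electrons gives 2 Cr³⁺(aq) + 3 Mg(s) → 2 Cr(s) + 3 Mg²⁺(aq); thus Q = [Mg²⁺(aq)]^3 / [Cr³⁺(aq)]^2.
Solving for the unknown gives log [Mg²⁺(aq)] = −0.175, so [Mg²⁺(aq)] ≈ 0.67 M.

0.67 M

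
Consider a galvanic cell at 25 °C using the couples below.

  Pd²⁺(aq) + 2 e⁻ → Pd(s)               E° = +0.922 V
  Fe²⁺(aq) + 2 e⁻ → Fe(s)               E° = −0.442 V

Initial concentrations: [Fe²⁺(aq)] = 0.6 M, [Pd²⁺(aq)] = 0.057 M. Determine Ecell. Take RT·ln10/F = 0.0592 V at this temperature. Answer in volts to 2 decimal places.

The Pd²⁺/Pd couple has the more positive E°, so it is the cathode; Fe²⁺/Fe is the anode.
E°cell = E°cat − E°an = +0.922 − (−0.442) = +1.364 V; n = 2.
Balancing gives Pd²⁺(aq) + Fe(s) → Pd(s) + Fe²⁺(aq); hence Q = [Fe²⁺(aq)] / [Pd²⁺(aq)] = 10.5 (log Q = 1.022).
Applying E = E° − (RT ln10/nF)·log Q gives +1.364 − (0.0592/2)(1.022) = +1.33 V.

+1.33 V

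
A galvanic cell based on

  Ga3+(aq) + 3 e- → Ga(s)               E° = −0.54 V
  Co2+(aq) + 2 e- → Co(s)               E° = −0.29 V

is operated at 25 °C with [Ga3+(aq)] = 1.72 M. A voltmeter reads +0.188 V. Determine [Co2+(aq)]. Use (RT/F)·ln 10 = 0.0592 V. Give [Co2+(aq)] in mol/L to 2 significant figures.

0.012 M

Co²⁺/Co is the cathode (higher E°); E°cell = −0.29 − (−0.54) = +0.25 V with n = 6.
From the Nernst equation, log Q = n(E° − E)/0.0592 = 6·(+0.25 − (+0.188))/0.0592 = 6.284.
For 3 Co2+(aq) + 2 Ga(s) → 3 Co(s) + 2 Ga3+(aq), the reaction quotient is Q = [Ga3+(aq)]^2 / [Co2+(aq)]^3.
Substituting the known concentrations and solving, log [Co2+(aq)] = −1.938 and [Co2+(aq)] = 0.012 M.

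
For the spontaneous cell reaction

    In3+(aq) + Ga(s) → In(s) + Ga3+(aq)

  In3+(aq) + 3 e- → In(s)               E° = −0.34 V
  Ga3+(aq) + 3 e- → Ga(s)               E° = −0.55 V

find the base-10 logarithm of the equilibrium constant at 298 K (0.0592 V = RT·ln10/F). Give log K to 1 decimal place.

log K = 10.6

The In³⁺/In couple is reduced (cathode); E°cell = −0.34 − (−0.55) = +0.21 V with n = 3.
At equilibrium E = 0, so log K = nE°cell / 0.0592 = (3)(+0.21) / 0.0592 = 10.6.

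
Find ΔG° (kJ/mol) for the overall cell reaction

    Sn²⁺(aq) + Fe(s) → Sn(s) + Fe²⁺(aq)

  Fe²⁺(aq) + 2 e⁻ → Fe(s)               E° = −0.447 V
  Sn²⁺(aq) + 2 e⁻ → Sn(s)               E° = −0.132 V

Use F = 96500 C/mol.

−60.8 kJ/mol

In the reaction as written Sn²⁺(aq) is reduced, so the Sn²⁺/Sn couple is the cathode and Fe²⁺/Fe is the anode.
E°cell = −0.132 − (−0.447) = +0.315 V; balancing electrons gives n = 2.
ΔG° = −nFE°cell = −(2)(96500)(+0.315) J/mol = −60.8 kJ/mol.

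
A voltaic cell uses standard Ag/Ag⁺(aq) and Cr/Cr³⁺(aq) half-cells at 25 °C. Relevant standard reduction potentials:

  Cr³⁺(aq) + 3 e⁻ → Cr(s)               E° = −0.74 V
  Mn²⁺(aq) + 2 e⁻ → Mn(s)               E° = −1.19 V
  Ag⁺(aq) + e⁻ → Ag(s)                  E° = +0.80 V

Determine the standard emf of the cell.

+1.54 V

The Ag⁺/Ag couple has the higher E°, so Ag ion is reduced (cathode) and Cr is oxidized (anode).
E°cell = E°(cathode) − E°(anode) = +0.80 − (−0.74) = +1.54 V.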